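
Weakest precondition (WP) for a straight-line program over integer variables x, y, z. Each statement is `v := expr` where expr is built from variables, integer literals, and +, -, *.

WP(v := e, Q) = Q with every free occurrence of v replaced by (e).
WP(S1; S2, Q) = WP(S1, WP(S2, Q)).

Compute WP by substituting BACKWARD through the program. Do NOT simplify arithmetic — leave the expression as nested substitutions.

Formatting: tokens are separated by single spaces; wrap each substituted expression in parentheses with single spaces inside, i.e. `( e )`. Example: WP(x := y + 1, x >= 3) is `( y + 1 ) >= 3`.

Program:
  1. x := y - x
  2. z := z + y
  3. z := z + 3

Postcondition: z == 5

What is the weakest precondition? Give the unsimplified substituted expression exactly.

Answer: ( ( z + y ) + 3 ) == 5

Derivation:
post: z == 5
stmt 3: z := z + 3  -- replace 1 occurrence(s) of z with (z + 3)
  => ( z + 3 ) == 5
stmt 2: z := z + y  -- replace 1 occurrence(s) of z with (z + y)
  => ( ( z + y ) + 3 ) == 5
stmt 1: x := y - x  -- replace 0 occurrence(s) of x with (y - x)
  => ( ( z + y ) + 3 ) == 5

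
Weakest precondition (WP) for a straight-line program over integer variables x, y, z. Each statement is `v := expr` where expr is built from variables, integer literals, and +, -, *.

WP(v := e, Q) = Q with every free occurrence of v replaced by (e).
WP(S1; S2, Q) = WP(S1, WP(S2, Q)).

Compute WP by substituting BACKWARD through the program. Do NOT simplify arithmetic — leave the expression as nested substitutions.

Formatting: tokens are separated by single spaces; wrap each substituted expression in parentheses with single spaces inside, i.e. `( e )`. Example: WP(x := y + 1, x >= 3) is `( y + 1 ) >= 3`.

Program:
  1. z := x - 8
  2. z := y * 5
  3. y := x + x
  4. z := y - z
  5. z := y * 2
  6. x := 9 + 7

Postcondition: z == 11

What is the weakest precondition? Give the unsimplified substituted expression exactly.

post: z == 11
stmt 6: x := 9 + 7  -- replace 0 occurrence(s) of x with (9 + 7)
  => z == 11
stmt 5: z := y * 2  -- replace 1 occurrence(s) of z with (y * 2)
  => ( y * 2 ) == 11
stmt 4: z := y - z  -- replace 0 occurrence(s) of z with (y - z)
  => ( y * 2 ) == 11
stmt 3: y := x + x  -- replace 1 occurrence(s) of y with (x + x)
  => ( ( x + x ) * 2 ) == 11
stmt 2: z := y * 5  -- replace 0 occurrence(s) of z with (y * 5)
  => ( ( x + x ) * 2 ) == 11
stmt 1: z := x - 8  -- replace 0 occurrence(s) of z with (x - 8)
  => ( ( x + x ) * 2 ) == 11

Answer: ( ( x + x ) * 2 ) == 11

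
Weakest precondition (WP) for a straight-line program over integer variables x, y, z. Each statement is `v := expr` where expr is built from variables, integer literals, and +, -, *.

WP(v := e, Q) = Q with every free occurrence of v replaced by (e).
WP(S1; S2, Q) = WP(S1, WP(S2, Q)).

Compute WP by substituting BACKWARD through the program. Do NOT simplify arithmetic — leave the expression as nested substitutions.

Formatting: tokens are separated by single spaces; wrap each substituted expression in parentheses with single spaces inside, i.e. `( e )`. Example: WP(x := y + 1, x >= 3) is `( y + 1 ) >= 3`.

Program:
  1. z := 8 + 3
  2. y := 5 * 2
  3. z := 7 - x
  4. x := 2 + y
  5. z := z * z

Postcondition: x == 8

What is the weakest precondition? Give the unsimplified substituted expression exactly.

Answer: ( 2 + ( 5 * 2 ) ) == 8

Derivation:
post: x == 8
stmt 5: z := z * z  -- replace 0 occurrence(s) of z with (z * z)
  => x == 8
stmt 4: x := 2 + y  -- replace 1 occurrence(s) of x with (2 + y)
  => ( 2 + y ) == 8
stmt 3: z := 7 - x  -- replace 0 occurrence(s) of z with (7 - x)
  => ( 2 + y ) == 8
stmt 2: y := 5 * 2  -- replace 1 occurrence(s) of y with (5 * 2)
  => ( 2 + ( 5 * 2 ) ) == 8
stmt 1: z := 8 + 3  -- replace 0 occurrence(s) of z with (8 + 3)
  => ( 2 + ( 5 * 2 ) ) == 8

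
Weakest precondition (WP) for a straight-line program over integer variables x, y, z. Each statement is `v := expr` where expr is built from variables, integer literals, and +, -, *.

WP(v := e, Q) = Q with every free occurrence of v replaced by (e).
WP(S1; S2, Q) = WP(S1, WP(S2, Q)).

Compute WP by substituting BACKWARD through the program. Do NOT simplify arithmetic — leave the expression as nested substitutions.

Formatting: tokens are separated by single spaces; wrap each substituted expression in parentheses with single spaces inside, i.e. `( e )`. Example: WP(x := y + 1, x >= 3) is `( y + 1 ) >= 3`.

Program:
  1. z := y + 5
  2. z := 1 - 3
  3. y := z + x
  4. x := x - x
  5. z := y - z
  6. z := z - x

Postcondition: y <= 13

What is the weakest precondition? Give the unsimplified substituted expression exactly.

Answer: ( ( 1 - 3 ) + x ) <= 13

Derivation:
post: y <= 13
stmt 6: z := z - x  -- replace 0 occurrence(s) of z with (z - x)
  => y <= 13
stmt 5: z := y - z  -- replace 0 occurrence(s) of z with (y - z)
  => y <= 13
stmt 4: x := x - x  -- replace 0 occurrence(s) of x with (x - x)
  => y <= 13
stmt 3: y := z + x  -- replace 1 occurrence(s) of y with (z + x)
  => ( z + x ) <= 13
stmt 2: z := 1 - 3  -- replace 1 occurrence(s) of z with (1 - 3)
  => ( ( 1 - 3 ) + x ) <= 13
stmt 1: z := y + 5  -- replace 0 occurrence(s) of z with (y + 5)
  => ( ( 1 - 3 ) + x ) <= 13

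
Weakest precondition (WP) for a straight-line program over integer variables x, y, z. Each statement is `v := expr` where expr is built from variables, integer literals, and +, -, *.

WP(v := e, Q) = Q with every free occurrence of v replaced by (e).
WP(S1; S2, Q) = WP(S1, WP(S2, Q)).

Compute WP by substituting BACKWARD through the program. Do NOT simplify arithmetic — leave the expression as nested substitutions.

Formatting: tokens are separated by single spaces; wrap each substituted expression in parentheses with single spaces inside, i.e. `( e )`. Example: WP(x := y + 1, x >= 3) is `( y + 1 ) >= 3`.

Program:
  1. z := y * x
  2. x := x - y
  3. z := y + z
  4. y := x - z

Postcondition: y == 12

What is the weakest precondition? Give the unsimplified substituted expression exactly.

Answer: ( ( x - y ) - ( y + ( y * x ) ) ) == 12

Derivation:
post: y == 12
stmt 4: y := x - z  -- replace 1 occurrence(s) of y with (x - z)
  => ( x - z ) == 12
stmt 3: z := y + z  -- replace 1 occurrence(s) of z with (y + z)
  => ( x - ( y + z ) ) == 12
stmt 2: x := x - y  -- replace 1 occurrence(s) of x with (x - y)
  => ( ( x - y ) - ( y + z ) ) == 12
stmt 1: z := y * x  -- replace 1 occurrence(s) of z with (y * x)
  => ( ( x - y ) - ( y + ( y * x ) ) ) == 12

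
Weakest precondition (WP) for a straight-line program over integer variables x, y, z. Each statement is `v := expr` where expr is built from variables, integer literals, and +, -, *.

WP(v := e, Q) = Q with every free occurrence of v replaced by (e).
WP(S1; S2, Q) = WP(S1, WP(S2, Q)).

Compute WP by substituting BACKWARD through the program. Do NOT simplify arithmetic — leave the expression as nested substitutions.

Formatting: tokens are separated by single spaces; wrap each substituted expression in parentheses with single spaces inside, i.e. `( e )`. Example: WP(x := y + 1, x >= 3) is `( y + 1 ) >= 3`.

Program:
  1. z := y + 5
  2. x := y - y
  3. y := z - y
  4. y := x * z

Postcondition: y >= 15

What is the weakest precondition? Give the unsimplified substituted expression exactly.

Answer: ( ( y - y ) * ( y + 5 ) ) >= 15

Derivation:
post: y >= 15
stmt 4: y := x * z  -- replace 1 occurrence(s) of y with (x * z)
  => ( x * z ) >= 15
stmt 3: y := z - y  -- replace 0 occurrence(s) of y with (z - y)
  => ( x * z ) >= 15
stmt 2: x := y - y  -- replace 1 occurrence(s) of x with (y - y)
  => ( ( y - y ) * z ) >= 15
stmt 1: z := y + 5  -- replace 1 occurrence(s) of z with (y + 5)
  => ( ( y - y ) * ( y + 5 ) ) >= 15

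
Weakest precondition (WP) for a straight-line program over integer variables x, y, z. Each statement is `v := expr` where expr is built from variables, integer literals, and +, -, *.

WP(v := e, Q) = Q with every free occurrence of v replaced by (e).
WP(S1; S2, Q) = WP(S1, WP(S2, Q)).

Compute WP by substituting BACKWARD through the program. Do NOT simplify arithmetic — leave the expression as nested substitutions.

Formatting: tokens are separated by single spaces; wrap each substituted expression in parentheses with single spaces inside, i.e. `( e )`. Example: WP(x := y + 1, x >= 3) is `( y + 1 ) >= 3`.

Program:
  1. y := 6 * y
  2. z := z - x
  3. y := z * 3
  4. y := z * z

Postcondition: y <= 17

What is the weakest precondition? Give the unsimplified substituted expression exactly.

post: y <= 17
stmt 4: y := z * z  -- replace 1 occurrence(s) of y with (z * z)
  => ( z * z ) <= 17
stmt 3: y := z * 3  -- replace 0 occurrence(s) of y with (z * 3)
  => ( z * z ) <= 17
stmt 2: z := z - x  -- replace 2 occurrence(s) of z with (z - x)
  => ( ( z - x ) * ( z - x ) ) <= 17
stmt 1: y := 6 * y  -- replace 0 occurrence(s) of y with (6 * y)
  => ( ( z - x ) * ( z - x ) ) <= 17

Answer: ( ( z - x ) * ( z - x ) ) <= 17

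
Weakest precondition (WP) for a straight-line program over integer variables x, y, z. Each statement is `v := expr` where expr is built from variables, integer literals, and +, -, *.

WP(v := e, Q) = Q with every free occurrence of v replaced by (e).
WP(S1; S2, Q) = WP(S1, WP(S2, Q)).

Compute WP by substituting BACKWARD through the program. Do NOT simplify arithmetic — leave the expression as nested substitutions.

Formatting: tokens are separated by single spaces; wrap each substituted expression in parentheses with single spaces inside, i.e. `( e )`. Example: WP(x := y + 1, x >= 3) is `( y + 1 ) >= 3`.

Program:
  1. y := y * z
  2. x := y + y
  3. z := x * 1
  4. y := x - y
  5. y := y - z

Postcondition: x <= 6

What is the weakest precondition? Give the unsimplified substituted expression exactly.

post: x <= 6
stmt 5: y := y - z  -- replace 0 occurrence(s) of y with (y - z)
  => x <= 6
stmt 4: y := x - y  -- replace 0 occurrence(s) of y with (x - y)
  => x <= 6
stmt 3: z := x * 1  -- replace 0 occurrence(s) of z with (x * 1)
  => x <= 6
stmt 2: x := y + y  -- replace 1 occurrence(s) of x with (y + y)
  => ( y + y ) <= 6
stmt 1: y := y * z  -- replace 2 occurrence(s) of y with (y * z)
  => ( ( y * z ) + ( y * z ) ) <= 6

Answer: ( ( y * z ) + ( y * z ) ) <= 6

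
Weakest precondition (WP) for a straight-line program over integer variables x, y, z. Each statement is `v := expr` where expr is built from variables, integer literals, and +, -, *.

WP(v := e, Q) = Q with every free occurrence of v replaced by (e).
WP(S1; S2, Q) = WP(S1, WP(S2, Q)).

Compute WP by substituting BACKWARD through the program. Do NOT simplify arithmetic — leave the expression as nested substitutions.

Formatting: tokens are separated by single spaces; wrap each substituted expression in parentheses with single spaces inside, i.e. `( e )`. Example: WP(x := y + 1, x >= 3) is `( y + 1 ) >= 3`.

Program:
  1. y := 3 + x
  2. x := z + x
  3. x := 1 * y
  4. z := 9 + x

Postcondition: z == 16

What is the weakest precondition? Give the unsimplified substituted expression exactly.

post: z == 16
stmt 4: z := 9 + x  -- replace 1 occurrence(s) of z with (9 + x)
  => ( 9 + x ) == 16
stmt 3: x := 1 * y  -- replace 1 occurrence(s) of x with (1 * y)
  => ( 9 + ( 1 * y ) ) == 16
stmt 2: x := z + x  -- replace 0 occurrence(s) of x with (z + x)
  => ( 9 + ( 1 * y ) ) == 16
stmt 1: y := 3 + x  -- replace 1 occurrence(s) of y with (3 + x)
  => ( 9 + ( 1 * ( 3 + x ) ) ) == 16

Answer: ( 9 + ( 1 * ( 3 + x ) ) ) == 16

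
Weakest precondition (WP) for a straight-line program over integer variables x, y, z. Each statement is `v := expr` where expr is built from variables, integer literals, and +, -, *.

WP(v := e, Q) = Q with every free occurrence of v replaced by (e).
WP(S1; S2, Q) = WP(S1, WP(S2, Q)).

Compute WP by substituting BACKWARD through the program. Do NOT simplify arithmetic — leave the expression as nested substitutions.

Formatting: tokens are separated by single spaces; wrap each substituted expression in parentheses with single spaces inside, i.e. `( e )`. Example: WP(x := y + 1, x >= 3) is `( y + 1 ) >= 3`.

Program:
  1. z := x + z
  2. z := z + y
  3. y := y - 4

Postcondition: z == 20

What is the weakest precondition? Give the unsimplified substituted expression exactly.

post: z == 20
stmt 3: y := y - 4  -- replace 0 occurrence(s) of y with (y - 4)
  => z == 20
stmt 2: z := z + y  -- replace 1 occurrence(s) of z with (z + y)
  => ( z + y ) == 20
stmt 1: z := x + z  -- replace 1 occurrence(s) of z with (x + z)
  => ( ( x + z ) + y ) == 20

Answer: ( ( x + z ) + y ) == 20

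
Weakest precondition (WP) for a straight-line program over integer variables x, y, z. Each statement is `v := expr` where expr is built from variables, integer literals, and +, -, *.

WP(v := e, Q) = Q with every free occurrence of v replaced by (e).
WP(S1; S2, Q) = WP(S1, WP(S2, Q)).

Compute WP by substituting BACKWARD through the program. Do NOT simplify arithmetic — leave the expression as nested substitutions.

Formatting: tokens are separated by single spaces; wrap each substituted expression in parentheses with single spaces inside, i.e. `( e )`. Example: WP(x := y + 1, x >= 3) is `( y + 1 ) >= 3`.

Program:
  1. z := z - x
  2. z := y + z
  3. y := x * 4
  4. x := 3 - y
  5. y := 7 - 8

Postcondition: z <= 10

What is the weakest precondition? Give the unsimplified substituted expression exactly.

post: z <= 10
stmt 5: y := 7 - 8  -- replace 0 occurrence(s) of y with (7 - 8)
  => z <= 10
stmt 4: x := 3 - y  -- replace 0 occurrence(s) of x with (3 - y)
  => z <= 10
stmt 3: y := x * 4  -- replace 0 occurrence(s) of y with (x * 4)
  => z <= 10
stmt 2: z := y + z  -- replace 1 occurrence(s) of z with (y + z)
  => ( y + z ) <= 10
stmt 1: z := z - x  -- replace 1 occurrence(s) of z with (z - x)
  => ( y + ( z - x ) ) <= 10

Answer: ( y + ( z - x ) ) <= 10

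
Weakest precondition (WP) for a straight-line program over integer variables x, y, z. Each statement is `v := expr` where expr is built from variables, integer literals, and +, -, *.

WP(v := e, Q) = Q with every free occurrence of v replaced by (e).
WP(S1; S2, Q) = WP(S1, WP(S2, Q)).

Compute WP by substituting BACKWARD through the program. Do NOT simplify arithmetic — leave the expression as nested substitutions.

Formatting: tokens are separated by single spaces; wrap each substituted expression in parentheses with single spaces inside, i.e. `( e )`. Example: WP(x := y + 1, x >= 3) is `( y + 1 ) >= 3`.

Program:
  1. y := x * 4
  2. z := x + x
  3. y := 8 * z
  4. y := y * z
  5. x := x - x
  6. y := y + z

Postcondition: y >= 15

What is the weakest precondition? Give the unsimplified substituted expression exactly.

post: y >= 15
stmt 6: y := y + z  -- replace 1 occurrence(s) of y with (y + z)
  => ( y + z ) >= 15
stmt 5: x := x - x  -- replace 0 occurrence(s) of x with (x - x)
  => ( y + z ) >= 15
stmt 4: y := y * z  -- replace 1 occurrence(s) of y with (y * z)
  => ( ( y * z ) + z ) >= 15
stmt 3: y := 8 * z  -- replace 1 occurrence(s) of y with (8 * z)
  => ( ( ( 8 * z ) * z ) + z ) >= 15
stmt 2: z := x + x  -- replace 3 occurrence(s) of z with (x + x)
  => ( ( ( 8 * ( x + x ) ) * ( x + x ) ) + ( x + x ) ) >= 15
stmt 1: y := x * 4  -- replace 0 occurrence(s) of y with (x * 4)
  => ( ( ( 8 * ( x + x ) ) * ( x + x ) ) + ( x + x ) ) >= 15

Answer: ( ( ( 8 * ( x + x ) ) * ( x + x ) ) + ( x + x ) ) >= 15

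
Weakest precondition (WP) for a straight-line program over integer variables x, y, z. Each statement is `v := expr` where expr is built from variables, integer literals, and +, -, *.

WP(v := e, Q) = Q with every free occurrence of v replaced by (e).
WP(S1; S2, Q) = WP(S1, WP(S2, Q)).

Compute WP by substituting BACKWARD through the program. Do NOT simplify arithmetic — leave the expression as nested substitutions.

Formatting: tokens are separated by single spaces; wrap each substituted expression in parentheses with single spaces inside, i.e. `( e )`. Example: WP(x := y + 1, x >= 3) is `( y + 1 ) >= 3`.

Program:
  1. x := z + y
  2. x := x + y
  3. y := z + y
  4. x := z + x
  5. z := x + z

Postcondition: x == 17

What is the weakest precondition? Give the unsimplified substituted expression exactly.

Answer: ( z + ( ( z + y ) + y ) ) == 17

Derivation:
post: x == 17
stmt 5: z := x + z  -- replace 0 occurrence(s) of z with (x + z)
  => x == 17
stmt 4: x := z + x  -- replace 1 occurrence(s) of x with (z + x)
  => ( z + x ) == 17
stmt 3: y := z + y  -- replace 0 occurrence(s) of y with (z + y)
  => ( z + x ) == 17
stmt 2: x := x + y  -- replace 1 occurrence(s) of x with (x + y)
  => ( z + ( x + y ) ) == 17
stmt 1: x := z + y  -- replace 1 occurrence(s) of x with (z + y)
  => ( z + ( ( z + y ) + y ) ) == 17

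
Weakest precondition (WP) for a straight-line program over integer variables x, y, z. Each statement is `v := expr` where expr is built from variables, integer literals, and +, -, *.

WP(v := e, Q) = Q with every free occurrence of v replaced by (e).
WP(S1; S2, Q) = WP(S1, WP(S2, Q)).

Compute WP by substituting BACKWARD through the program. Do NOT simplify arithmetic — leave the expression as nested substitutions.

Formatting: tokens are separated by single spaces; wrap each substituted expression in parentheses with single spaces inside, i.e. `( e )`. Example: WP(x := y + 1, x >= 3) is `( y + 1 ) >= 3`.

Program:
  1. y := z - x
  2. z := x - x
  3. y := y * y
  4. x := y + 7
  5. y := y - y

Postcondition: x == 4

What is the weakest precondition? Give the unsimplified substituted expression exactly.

post: x == 4
stmt 5: y := y - y  -- replace 0 occurrence(s) of y with (y - y)
  => x == 4
stmt 4: x := y + 7  -- replace 1 occurrence(s) of x with (y + 7)
  => ( y + 7 ) == 4
stmt 3: y := y * y  -- replace 1 occurrence(s) of y with (y * y)
  => ( ( y * y ) + 7 ) == 4
stmt 2: z := x - x  -- replace 0 occurrence(s) of z with (x - x)
  => ( ( y * y ) + 7 ) == 4
stmt 1: y := z - x  -- replace 2 occurrence(s) of y with (z - x)
  => ( ( ( z - x ) * ( z - x ) ) + 7 ) == 4

Answer: ( ( ( z - x ) * ( z - x ) ) + 7 ) == 4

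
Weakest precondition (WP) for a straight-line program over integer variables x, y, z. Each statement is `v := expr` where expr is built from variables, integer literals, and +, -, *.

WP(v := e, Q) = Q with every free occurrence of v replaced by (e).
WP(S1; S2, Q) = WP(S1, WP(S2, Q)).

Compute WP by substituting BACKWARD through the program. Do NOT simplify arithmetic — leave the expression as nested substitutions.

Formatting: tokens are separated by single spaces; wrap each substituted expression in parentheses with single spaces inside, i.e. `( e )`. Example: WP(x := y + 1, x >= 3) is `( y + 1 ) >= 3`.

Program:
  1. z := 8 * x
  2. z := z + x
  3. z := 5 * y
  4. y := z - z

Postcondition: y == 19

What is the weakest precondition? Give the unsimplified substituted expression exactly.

Answer: ( ( 5 * y ) - ( 5 * y ) ) == 19

Derivation:
post: y == 19
stmt 4: y := z - z  -- replace 1 occurrence(s) of y with (z - z)
  => ( z - z ) == 19
stmt 3: z := 5 * y  -- replace 2 occurrence(s) of z with (5 * y)
  => ( ( 5 * y ) - ( 5 * y ) ) == 19
stmt 2: z := z + x  -- replace 0 occurrence(s) of z with (z + x)
  => ( ( 5 * y ) - ( 5 * y ) ) == 19
stmt 1: z := 8 * x  -- replace 0 occurrence(s) of z with (8 * x)
  => ( ( 5 * y ) - ( 5 * y ) ) == 19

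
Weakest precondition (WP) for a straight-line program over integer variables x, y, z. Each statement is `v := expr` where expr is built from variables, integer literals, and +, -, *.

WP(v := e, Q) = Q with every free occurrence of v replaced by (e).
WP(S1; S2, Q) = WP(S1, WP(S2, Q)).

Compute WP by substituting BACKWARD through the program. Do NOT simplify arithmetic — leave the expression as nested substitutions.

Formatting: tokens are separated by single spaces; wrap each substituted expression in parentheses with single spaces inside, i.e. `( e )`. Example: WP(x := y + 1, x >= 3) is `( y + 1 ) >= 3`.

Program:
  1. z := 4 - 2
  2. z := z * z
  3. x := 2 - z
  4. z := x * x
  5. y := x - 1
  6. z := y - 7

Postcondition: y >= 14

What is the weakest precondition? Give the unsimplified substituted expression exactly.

post: y >= 14
stmt 6: z := y - 7  -- replace 0 occurrence(s) of z with (y - 7)
  => y >= 14
stmt 5: y := x - 1  -- replace 1 occurrence(s) of y with (x - 1)
  => ( x - 1 ) >= 14
stmt 4: z := x * x  -- replace 0 occurrence(s) of z with (x * x)
  => ( x - 1 ) >= 14
stmt 3: x := 2 - z  -- replace 1 occurrence(s) of x with (2 - z)
  => ( ( 2 - z ) - 1 ) >= 14
stmt 2: z := z * z  -- replace 1 occurrence(s) of z with (z * z)
  => ( ( 2 - ( z * z ) ) - 1 ) >= 14
stmt 1: z := 4 - 2  -- replace 2 occurrence(s) of z with (4 - 2)
  => ( ( 2 - ( ( 4 - 2 ) * ( 4 - 2 ) ) ) - 1 ) >= 14

Answer: ( ( 2 - ( ( 4 - 2 ) * ( 4 - 2 ) ) ) - 1 ) >= 14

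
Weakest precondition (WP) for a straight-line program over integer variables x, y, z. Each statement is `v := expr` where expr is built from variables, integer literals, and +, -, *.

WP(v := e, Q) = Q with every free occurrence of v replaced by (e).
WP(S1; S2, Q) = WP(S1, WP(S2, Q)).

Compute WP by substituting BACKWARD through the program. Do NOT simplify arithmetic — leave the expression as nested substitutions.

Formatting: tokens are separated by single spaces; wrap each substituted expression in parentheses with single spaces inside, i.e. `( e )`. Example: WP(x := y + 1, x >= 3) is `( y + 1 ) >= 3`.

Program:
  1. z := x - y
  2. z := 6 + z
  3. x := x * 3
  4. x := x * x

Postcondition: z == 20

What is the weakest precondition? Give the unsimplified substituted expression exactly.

Answer: ( 6 + ( x - y ) ) == 20

Derivation:
post: z == 20
stmt 4: x := x * x  -- replace 0 occurrence(s) of x with (x * x)
  => z == 20
stmt 3: x := x * 3  -- replace 0 occurrence(s) of x with (x * 3)
  => z == 20
stmt 2: z := 6 + z  -- replace 1 occurrence(s) of z with (6 + z)
  => ( 6 + z ) == 20
stmt 1: z := x - y  -- replace 1 occurrence(s) of z with (x - y)
  => ( 6 + ( x - y ) ) == 20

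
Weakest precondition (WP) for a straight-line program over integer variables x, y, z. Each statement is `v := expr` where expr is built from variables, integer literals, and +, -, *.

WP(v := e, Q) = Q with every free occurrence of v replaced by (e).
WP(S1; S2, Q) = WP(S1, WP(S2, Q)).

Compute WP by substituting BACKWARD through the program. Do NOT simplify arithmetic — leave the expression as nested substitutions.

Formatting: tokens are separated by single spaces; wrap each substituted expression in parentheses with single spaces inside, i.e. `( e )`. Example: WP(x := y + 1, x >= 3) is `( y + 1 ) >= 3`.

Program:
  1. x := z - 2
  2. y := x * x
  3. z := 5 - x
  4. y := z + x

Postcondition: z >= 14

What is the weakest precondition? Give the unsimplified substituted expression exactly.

Answer: ( 5 - ( z - 2 ) ) >= 14

Derivation:
post: z >= 14
stmt 4: y := z + x  -- replace 0 occurrence(s) of y with (z + x)
  => z >= 14
stmt 3: z := 5 - x  -- replace 1 occurrence(s) of z with (5 - x)
  => ( 5 - x ) >= 14
stmt 2: y := x * x  -- replace 0 occurrence(s) of y with (x * x)
  => ( 5 - x ) >= 14
stmt 1: x := z - 2  -- replace 1 occurrence(s) of x with (z - 2)
  => ( 5 - ( z - 2 ) ) >= 14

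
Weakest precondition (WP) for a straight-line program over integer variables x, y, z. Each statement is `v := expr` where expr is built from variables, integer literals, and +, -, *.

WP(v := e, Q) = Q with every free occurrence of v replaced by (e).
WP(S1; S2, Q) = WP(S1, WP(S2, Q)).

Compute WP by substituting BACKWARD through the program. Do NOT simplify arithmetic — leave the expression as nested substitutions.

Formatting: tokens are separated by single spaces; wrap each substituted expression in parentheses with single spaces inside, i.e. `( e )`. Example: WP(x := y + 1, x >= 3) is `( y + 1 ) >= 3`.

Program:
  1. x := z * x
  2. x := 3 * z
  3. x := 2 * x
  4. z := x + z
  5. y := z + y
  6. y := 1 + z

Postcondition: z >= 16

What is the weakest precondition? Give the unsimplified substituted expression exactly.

post: z >= 16
stmt 6: y := 1 + z  -- replace 0 occurrence(s) of y with (1 + z)
  => z >= 16
stmt 5: y := z + y  -- replace 0 occurrence(s) of y with (z + y)
  => z >= 16
stmt 4: z := x + z  -- replace 1 occurrence(s) of z with (x + z)
  => ( x + z ) >= 16
stmt 3: x := 2 * x  -- replace 1 occurrence(s) of x with (2 * x)
  => ( ( 2 * x ) + z ) >= 16
stmt 2: x := 3 * z  -- replace 1 occurrence(s) of x with (3 * z)
  => ( ( 2 * ( 3 * z ) ) + z ) >= 16
stmt 1: x := z * x  -- replace 0 occurrence(s) of x with (z * x)
  => ( ( 2 * ( 3 * z ) ) + z ) >= 16

Answer: ( ( 2 * ( 3 * z ) ) + z ) >= 16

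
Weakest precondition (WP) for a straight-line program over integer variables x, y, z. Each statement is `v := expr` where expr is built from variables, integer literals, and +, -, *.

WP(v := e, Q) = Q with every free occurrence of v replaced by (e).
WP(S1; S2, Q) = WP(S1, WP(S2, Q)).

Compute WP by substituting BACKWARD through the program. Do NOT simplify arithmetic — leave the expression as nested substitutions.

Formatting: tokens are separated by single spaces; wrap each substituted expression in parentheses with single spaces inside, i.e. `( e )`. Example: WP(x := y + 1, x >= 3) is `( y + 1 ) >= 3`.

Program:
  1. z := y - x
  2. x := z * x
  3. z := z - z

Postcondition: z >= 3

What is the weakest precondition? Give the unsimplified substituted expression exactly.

Answer: ( ( y - x ) - ( y - x ) ) >= 3

Derivation:
post: z >= 3
stmt 3: z := z - z  -- replace 1 occurrence(s) of z with (z - z)
  => ( z - z ) >= 3
stmt 2: x := z * x  -- replace 0 occurrence(s) of x with (z * x)
  => ( z - z ) >= 3
stmt 1: z := y - x  -- replace 2 occurrence(s) of z with (y - x)
  => ( ( y - x ) - ( y - x ) ) >= 3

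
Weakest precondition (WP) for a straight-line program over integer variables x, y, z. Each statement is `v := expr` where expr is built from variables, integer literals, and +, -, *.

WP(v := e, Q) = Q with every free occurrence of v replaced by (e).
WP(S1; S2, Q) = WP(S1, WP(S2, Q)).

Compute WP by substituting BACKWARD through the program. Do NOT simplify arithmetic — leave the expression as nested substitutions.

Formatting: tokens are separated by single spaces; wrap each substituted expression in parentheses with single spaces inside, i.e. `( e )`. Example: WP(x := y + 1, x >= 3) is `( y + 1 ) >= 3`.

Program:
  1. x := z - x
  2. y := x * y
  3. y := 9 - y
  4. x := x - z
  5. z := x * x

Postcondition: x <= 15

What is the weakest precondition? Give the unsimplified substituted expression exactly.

Answer: ( ( z - x ) - z ) <= 15

Derivation:
post: x <= 15
stmt 5: z := x * x  -- replace 0 occurrence(s) of z with (x * x)
  => x <= 15
stmt 4: x := x - z  -- replace 1 occurrence(s) of x with (x - z)
  => ( x - z ) <= 15
stmt 3: y := 9 - y  -- replace 0 occurrence(s) of y with (9 - y)
  => ( x - z ) <= 15
stmt 2: y := x * y  -- replace 0 occurrence(s) of y with (x * y)
  => ( x - z ) <= 15
stmt 1: x := z - x  -- replace 1 occurrence(s) of x with (z - x)
  => ( ( z - x ) - z ) <= 15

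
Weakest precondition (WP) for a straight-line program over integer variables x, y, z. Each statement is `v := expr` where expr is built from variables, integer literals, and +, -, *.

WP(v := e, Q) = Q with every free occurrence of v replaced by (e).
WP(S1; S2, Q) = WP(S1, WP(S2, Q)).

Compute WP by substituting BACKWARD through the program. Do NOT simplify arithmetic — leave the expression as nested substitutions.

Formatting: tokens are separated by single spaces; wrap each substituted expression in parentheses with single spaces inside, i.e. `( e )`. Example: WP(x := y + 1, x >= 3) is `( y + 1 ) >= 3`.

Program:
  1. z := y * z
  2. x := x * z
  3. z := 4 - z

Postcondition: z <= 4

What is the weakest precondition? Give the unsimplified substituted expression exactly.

Answer: ( 4 - ( y * z ) ) <= 4

Derivation:
post: z <= 4
stmt 3: z := 4 - z  -- replace 1 occurrence(s) of z with (4 - z)
  => ( 4 - z ) <= 4
stmt 2: x := x * z  -- replace 0 occurrence(s) of x with (x * z)
  => ( 4 - z ) <= 4
stmt 1: z := y * z  -- replace 1 occurrence(s) of z with (y * z)
  => ( 4 - ( y * z ) ) <= 4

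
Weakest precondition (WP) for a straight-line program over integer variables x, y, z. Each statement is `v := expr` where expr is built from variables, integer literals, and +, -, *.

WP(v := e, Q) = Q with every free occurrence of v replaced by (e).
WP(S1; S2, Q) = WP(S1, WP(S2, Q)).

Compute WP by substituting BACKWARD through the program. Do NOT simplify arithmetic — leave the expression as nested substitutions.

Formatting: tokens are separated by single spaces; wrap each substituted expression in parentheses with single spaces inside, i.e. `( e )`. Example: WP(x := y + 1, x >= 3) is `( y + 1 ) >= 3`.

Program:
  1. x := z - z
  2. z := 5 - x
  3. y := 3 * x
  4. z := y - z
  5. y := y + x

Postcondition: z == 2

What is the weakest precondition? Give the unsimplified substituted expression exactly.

Answer: ( ( 3 * ( z - z ) ) - ( 5 - ( z - z ) ) ) == 2

Derivation:
post: z == 2
stmt 5: y := y + x  -- replace 0 occurrence(s) of y with (y + x)
  => z == 2
stmt 4: z := y - z  -- replace 1 occurrence(s) of z with (y - z)
  => ( y - z ) == 2
stmt 3: y := 3 * x  -- replace 1 occurrence(s) of y with (3 * x)
  => ( ( 3 * x ) - z ) == 2
stmt 2: z := 5 - x  -- replace 1 occurrence(s) of z with (5 - x)
  => ( ( 3 * x ) - ( 5 - x ) ) == 2
stmt 1: x := z - z  -- replace 2 occurrence(s) of x with (z - z)
  => ( ( 3 * ( z - z ) ) - ( 5 - ( z - z ) ) ) == 2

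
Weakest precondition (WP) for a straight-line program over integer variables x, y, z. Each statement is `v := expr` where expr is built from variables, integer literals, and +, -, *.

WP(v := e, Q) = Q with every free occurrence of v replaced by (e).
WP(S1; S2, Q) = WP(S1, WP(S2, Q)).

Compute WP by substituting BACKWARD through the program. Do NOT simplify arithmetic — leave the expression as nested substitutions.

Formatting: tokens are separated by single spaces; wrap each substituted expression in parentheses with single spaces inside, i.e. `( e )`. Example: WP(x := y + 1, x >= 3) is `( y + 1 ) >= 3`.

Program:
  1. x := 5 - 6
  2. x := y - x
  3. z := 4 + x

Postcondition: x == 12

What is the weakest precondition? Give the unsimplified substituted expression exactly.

post: x == 12
stmt 3: z := 4 + x  -- replace 0 occurrence(s) of z with (4 + x)
  => x == 12
stmt 2: x := y - x  -- replace 1 occurrence(s) of x with (y - x)
  => ( y - x ) == 12
stmt 1: x := 5 - 6  -- replace 1 occurrence(s) of x with (5 - 6)
  => ( y - ( 5 - 6 ) ) == 12

Answer: ( y - ( 5 - 6 ) ) == 12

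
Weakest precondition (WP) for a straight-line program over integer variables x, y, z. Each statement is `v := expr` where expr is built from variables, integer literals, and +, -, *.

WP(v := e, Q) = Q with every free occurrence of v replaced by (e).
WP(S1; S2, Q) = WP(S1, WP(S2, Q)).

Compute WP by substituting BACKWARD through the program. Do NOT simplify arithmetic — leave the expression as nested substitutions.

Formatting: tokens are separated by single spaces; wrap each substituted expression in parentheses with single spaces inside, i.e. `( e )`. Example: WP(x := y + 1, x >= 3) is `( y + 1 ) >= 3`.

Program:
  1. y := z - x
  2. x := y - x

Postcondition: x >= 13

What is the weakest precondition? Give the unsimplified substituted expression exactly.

post: x >= 13
stmt 2: x := y - x  -- replace 1 occurrence(s) of x with (y - x)
  => ( y - x ) >= 13
stmt 1: y := z - x  -- replace 1 occurrence(s) of y with (z - x)
  => ( ( z - x ) - x ) >= 13

Answer: ( ( z - x ) - x ) >= 13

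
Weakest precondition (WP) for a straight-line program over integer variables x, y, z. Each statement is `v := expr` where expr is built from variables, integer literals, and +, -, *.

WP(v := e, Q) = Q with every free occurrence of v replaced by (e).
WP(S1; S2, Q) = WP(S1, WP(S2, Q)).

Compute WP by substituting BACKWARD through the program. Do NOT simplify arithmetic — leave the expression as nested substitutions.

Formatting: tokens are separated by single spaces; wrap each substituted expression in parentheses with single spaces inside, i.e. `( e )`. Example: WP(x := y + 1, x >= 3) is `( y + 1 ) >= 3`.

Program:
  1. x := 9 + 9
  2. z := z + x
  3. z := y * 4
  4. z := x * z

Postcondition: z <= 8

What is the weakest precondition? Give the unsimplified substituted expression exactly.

post: z <= 8
stmt 4: z := x * z  -- replace 1 occurrence(s) of z with (x * z)
  => ( x * z ) <= 8
stmt 3: z := y * 4  -- replace 1 occurrence(s) of z with (y * 4)
  => ( x * ( y * 4 ) ) <= 8
stmt 2: z := z + x  -- replace 0 occurrence(s) of z with (z + x)
  => ( x * ( y * 4 ) ) <= 8
stmt 1: x := 9 + 9  -- replace 1 occurrence(s) of x with (9 + 9)
  => ( ( 9 + 9 ) * ( y * 4 ) ) <= 8

Answer: ( ( 9 + 9 ) * ( y * 4 ) ) <= 8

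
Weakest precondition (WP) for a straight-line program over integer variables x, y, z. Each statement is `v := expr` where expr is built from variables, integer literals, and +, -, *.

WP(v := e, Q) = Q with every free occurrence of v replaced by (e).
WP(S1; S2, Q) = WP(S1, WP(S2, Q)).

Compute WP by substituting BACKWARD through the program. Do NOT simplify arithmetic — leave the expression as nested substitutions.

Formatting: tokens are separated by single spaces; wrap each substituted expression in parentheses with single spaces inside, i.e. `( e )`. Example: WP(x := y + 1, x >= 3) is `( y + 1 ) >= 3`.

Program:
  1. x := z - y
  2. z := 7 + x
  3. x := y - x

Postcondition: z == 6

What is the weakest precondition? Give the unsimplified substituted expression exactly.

Answer: ( 7 + ( z - y ) ) == 6

Derivation:
post: z == 6
stmt 3: x := y - x  -- replace 0 occurrence(s) of x with (y - x)
  => z == 6
stmt 2: z := 7 + x  -- replace 1 occurrence(s) of z with (7 + x)
  => ( 7 + x ) == 6
stmt 1: x := z - y  -- replace 1 occurrence(s) of x with (z - y)
  => ( 7 + ( z - y ) ) == 6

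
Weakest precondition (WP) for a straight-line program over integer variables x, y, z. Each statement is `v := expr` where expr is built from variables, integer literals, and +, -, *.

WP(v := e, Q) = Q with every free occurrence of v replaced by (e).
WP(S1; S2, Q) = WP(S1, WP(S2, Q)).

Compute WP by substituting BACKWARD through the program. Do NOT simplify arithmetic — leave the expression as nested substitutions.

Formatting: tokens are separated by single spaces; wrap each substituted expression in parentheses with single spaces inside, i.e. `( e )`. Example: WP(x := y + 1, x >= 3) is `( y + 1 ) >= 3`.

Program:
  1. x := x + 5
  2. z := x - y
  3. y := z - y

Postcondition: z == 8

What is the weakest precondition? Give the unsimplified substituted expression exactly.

Answer: ( ( x + 5 ) - y ) == 8

Derivation:
post: z == 8
stmt 3: y := z - y  -- replace 0 occurrence(s) of y with (z - y)
  => z == 8
stmt 2: z := x - y  -- replace 1 occurrence(s) of z with (x - y)
  => ( x - y ) == 8
stmt 1: x := x + 5  -- replace 1 occurrence(s) of x with (x + 5)
  => ( ( x + 5 ) - y ) == 8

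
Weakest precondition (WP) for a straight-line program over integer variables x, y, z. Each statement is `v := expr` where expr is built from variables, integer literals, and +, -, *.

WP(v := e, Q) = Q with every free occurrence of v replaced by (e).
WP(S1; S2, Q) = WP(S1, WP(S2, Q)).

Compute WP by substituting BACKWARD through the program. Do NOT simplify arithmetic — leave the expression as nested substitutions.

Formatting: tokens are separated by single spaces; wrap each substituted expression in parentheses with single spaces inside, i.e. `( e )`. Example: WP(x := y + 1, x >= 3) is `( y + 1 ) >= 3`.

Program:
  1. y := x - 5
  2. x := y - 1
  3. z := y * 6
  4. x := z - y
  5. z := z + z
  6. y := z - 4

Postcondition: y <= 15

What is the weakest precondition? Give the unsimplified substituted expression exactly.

Answer: ( ( ( ( x - 5 ) * 6 ) + ( ( x - 5 ) * 6 ) ) - 4 ) <= 15

Derivation:
post: y <= 15
stmt 6: y := z - 4  -- replace 1 occurrence(s) of y with (z - 4)
  => ( z - 4 ) <= 15
stmt 5: z := z + z  -- replace 1 occurrence(s) of z with (z + z)
  => ( ( z + z ) - 4 ) <= 15
stmt 4: x := z - y  -- replace 0 occurrence(s) of x with (z - y)
  => ( ( z + z ) - 4 ) <= 15
stmt 3: z := y * 6  -- replace 2 occurrence(s) of z with (y * 6)
  => ( ( ( y * 6 ) + ( y * 6 ) ) - 4 ) <= 15
stmt 2: x := y - 1  -- replace 0 occurrence(s) of x with (y - 1)
  => ( ( ( y * 6 ) + ( y * 6 ) ) - 4 ) <= 15
stmt 1: y := x - 5  -- replace 2 occurrence(s) of y with (x - 5)
  => ( ( ( ( x - 5 ) * 6 ) + ( ( x - 5 ) * 6 ) ) - 4 ) <= 15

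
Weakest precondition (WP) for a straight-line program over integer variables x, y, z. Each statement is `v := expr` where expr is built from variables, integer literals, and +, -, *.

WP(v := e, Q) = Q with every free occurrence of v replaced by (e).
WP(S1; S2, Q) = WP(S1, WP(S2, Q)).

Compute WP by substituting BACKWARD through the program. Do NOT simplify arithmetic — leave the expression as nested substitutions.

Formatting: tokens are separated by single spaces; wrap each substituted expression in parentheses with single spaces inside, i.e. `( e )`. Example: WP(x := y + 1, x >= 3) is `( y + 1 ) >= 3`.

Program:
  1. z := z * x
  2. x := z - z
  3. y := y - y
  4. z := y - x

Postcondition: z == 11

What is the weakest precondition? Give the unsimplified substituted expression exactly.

Answer: ( ( y - y ) - ( ( z * x ) - ( z * x ) ) ) == 11

Derivation:
post: z == 11
stmt 4: z := y - x  -- replace 1 occurrence(s) of z with (y - x)
  => ( y - x ) == 11
stmt 3: y := y - y  -- replace 1 occurrence(s) of y with (y - y)
  => ( ( y - y ) - x ) == 11
stmt 2: x := z - z  -- replace 1 occurrence(s) of x with (z - z)
  => ( ( y - y ) - ( z - z ) ) == 11
stmt 1: z := z * x  -- replace 2 occurrence(s) of z with (z * x)
  => ( ( y - y ) - ( ( z * x ) - ( z * x ) ) ) == 11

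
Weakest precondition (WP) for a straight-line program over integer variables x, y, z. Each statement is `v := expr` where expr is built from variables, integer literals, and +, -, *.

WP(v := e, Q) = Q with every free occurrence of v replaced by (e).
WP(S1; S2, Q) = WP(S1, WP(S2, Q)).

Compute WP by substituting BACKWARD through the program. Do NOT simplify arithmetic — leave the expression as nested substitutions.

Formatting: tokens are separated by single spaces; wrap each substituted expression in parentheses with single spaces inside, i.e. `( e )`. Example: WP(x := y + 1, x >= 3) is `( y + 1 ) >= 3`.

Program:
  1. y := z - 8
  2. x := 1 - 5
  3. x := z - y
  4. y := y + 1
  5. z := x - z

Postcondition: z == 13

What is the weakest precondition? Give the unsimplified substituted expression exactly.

post: z == 13
stmt 5: z := x - z  -- replace 1 occurrence(s) of z with (x - z)
  => ( x - z ) == 13
stmt 4: y := y + 1  -- replace 0 occurrence(s) of y with (y + 1)
  => ( x - z ) == 13
stmt 3: x := z - y  -- replace 1 occurrence(s) of x with (z - y)
  => ( ( z - y ) - z ) == 13
stmt 2: x := 1 - 5  -- replace 0 occurrence(s) of x with (1 - 5)
  => ( ( z - y ) - z ) == 13
stmt 1: y := z - 8  -- replace 1 occurrence(s) of y with (z - 8)
  => ( ( z - ( z - 8 ) ) - z ) == 13

Answer: ( ( z - ( z - 8 ) ) - z ) == 13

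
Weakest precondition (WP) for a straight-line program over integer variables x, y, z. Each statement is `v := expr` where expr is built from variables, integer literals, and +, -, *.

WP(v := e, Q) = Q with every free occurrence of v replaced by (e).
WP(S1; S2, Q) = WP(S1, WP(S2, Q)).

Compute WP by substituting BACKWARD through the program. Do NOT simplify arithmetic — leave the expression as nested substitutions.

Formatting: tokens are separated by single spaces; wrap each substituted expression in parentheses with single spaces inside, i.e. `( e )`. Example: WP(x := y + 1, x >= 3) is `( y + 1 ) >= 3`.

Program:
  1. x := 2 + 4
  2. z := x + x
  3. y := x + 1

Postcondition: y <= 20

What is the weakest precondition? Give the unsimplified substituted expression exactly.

Answer: ( ( 2 + 4 ) + 1 ) <= 20

Derivation:
post: y <= 20
stmt 3: y := x + 1  -- replace 1 occurrence(s) of y with (x + 1)
  => ( x + 1 ) <= 20
stmt 2: z := x + x  -- replace 0 occurrence(s) of z with (x + x)
  => ( x + 1 ) <= 20
stmt 1: x := 2 + 4  -- replace 1 occurrence(s) of x with (2 + 4)
  => ( ( 2 + 4 ) + 1 ) <= 20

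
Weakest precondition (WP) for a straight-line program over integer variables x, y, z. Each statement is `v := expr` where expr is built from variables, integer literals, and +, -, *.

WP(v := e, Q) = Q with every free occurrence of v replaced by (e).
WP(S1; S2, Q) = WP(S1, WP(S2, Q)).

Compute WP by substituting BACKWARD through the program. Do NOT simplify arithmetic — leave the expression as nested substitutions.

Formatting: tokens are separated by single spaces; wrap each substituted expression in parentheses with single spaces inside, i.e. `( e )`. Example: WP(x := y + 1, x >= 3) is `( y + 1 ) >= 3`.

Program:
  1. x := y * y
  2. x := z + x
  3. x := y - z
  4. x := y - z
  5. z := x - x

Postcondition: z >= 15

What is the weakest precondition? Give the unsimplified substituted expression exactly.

post: z >= 15
stmt 5: z := x - x  -- replace 1 occurrence(s) of z with (x - x)
  => ( x - x ) >= 15
stmt 4: x := y - z  -- replace 2 occurrence(s) of x with (y - z)
  => ( ( y - z ) - ( y - z ) ) >= 15
stmt 3: x := y - z  -- replace 0 occurrence(s) of x with (y - z)
  => ( ( y - z ) - ( y - z ) ) >= 15
stmt 2: x := z + x  -- replace 0 occurrence(s) of x with (z + x)
  => ( ( y - z ) - ( y - z ) ) >= 15
stmt 1: x := y * y  -- replace 0 occurrence(s) of x with (y * y)
  => ( ( y - z ) - ( y - z ) ) >= 15

Answer: ( ( y - z ) - ( y - z ) ) >= 15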